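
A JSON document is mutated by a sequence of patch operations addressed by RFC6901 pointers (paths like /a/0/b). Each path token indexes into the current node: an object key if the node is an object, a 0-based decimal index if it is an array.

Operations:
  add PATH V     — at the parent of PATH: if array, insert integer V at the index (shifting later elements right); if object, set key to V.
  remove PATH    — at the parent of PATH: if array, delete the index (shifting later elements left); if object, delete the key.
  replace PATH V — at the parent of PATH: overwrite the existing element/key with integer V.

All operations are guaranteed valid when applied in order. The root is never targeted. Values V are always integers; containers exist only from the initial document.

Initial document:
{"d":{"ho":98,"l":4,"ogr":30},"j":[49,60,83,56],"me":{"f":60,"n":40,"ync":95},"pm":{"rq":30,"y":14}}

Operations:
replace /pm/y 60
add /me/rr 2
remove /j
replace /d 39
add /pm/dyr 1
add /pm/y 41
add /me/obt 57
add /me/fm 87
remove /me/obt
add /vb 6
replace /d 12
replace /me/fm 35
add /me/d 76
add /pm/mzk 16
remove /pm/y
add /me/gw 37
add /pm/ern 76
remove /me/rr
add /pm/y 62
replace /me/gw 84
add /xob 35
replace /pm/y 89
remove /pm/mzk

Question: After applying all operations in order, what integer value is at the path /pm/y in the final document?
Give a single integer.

Answer: 89

Derivation:
After op 1 (replace /pm/y 60): {"d":{"ho":98,"l":4,"ogr":30},"j":[49,60,83,56],"me":{"f":60,"n":40,"ync":95},"pm":{"rq":30,"y":60}}
After op 2 (add /me/rr 2): {"d":{"ho":98,"l":4,"ogr":30},"j":[49,60,83,56],"me":{"f":60,"n":40,"rr":2,"ync":95},"pm":{"rq":30,"y":60}}
After op 3 (remove /j): {"d":{"ho":98,"l":4,"ogr":30},"me":{"f":60,"n":40,"rr":2,"ync":95},"pm":{"rq":30,"y":60}}
After op 4 (replace /d 39): {"d":39,"me":{"f":60,"n":40,"rr":2,"ync":95},"pm":{"rq":30,"y":60}}
After op 5 (add /pm/dyr 1): {"d":39,"me":{"f":60,"n":40,"rr":2,"ync":95},"pm":{"dyr":1,"rq":30,"y":60}}
After op 6 (add /pm/y 41): {"d":39,"me":{"f":60,"n":40,"rr":2,"ync":95},"pm":{"dyr":1,"rq":30,"y":41}}
After op 7 (add /me/obt 57): {"d":39,"me":{"f":60,"n":40,"obt":57,"rr":2,"ync":95},"pm":{"dyr":1,"rq":30,"y":41}}
After op 8 (add /me/fm 87): {"d":39,"me":{"f":60,"fm":87,"n":40,"obt":57,"rr":2,"ync":95},"pm":{"dyr":1,"rq":30,"y":41}}
After op 9 (remove /me/obt): {"d":39,"me":{"f":60,"fm":87,"n":40,"rr":2,"ync":95},"pm":{"dyr":1,"rq":30,"y":41}}
After op 10 (add /vb 6): {"d":39,"me":{"f":60,"fm":87,"n":40,"rr":2,"ync":95},"pm":{"dyr":1,"rq":30,"y":41},"vb":6}
After op 11 (replace /d 12): {"d":12,"me":{"f":60,"fm":87,"n":40,"rr":2,"ync":95},"pm":{"dyr":1,"rq":30,"y":41},"vb":6}
After op 12 (replace /me/fm 35): {"d":12,"me":{"f":60,"fm":35,"n":40,"rr":2,"ync":95},"pm":{"dyr":1,"rq":30,"y":41},"vb":6}
After op 13 (add /me/d 76): {"d":12,"me":{"d":76,"f":60,"fm":35,"n":40,"rr":2,"ync":95},"pm":{"dyr":1,"rq":30,"y":41},"vb":6}
After op 14 (add /pm/mzk 16): {"d":12,"me":{"d":76,"f":60,"fm":35,"n":40,"rr":2,"ync":95},"pm":{"dyr":1,"mzk":16,"rq":30,"y":41},"vb":6}
After op 15 (remove /pm/y): {"d":12,"me":{"d":76,"f":60,"fm":35,"n":40,"rr":2,"ync":95},"pm":{"dyr":1,"mzk":16,"rq":30},"vb":6}
After op 16 (add /me/gw 37): {"d":12,"me":{"d":76,"f":60,"fm":35,"gw":37,"n":40,"rr":2,"ync":95},"pm":{"dyr":1,"mzk":16,"rq":30},"vb":6}
After op 17 (add /pm/ern 76): {"d":12,"me":{"d":76,"f":60,"fm":35,"gw":37,"n":40,"rr":2,"ync":95},"pm":{"dyr":1,"ern":76,"mzk":16,"rq":30},"vb":6}
After op 18 (remove /me/rr): {"d":12,"me":{"d":76,"f":60,"fm":35,"gw":37,"n":40,"ync":95},"pm":{"dyr":1,"ern":76,"mzk":16,"rq":30},"vb":6}
After op 19 (add /pm/y 62): {"d":12,"me":{"d":76,"f":60,"fm":35,"gw":37,"n":40,"ync":95},"pm":{"dyr":1,"ern":76,"mzk":16,"rq":30,"y":62},"vb":6}
After op 20 (replace /me/gw 84): {"d":12,"me":{"d":76,"f":60,"fm":35,"gw":84,"n":40,"ync":95},"pm":{"dyr":1,"ern":76,"mzk":16,"rq":30,"y":62},"vb":6}
After op 21 (add /xob 35): {"d":12,"me":{"d":76,"f":60,"fm":35,"gw":84,"n":40,"ync":95},"pm":{"dyr":1,"ern":76,"mzk":16,"rq":30,"y":62},"vb":6,"xob":35}
After op 22 (replace /pm/y 89): {"d":12,"me":{"d":76,"f":60,"fm":35,"gw":84,"n":40,"ync":95},"pm":{"dyr":1,"ern":76,"mzk":16,"rq":30,"y":89},"vb":6,"xob":35}
After op 23 (remove /pm/mzk): {"d":12,"me":{"d":76,"f":60,"fm":35,"gw":84,"n":40,"ync":95},"pm":{"dyr":1,"ern":76,"rq":30,"y":89},"vb":6,"xob":35}
Value at /pm/y: 89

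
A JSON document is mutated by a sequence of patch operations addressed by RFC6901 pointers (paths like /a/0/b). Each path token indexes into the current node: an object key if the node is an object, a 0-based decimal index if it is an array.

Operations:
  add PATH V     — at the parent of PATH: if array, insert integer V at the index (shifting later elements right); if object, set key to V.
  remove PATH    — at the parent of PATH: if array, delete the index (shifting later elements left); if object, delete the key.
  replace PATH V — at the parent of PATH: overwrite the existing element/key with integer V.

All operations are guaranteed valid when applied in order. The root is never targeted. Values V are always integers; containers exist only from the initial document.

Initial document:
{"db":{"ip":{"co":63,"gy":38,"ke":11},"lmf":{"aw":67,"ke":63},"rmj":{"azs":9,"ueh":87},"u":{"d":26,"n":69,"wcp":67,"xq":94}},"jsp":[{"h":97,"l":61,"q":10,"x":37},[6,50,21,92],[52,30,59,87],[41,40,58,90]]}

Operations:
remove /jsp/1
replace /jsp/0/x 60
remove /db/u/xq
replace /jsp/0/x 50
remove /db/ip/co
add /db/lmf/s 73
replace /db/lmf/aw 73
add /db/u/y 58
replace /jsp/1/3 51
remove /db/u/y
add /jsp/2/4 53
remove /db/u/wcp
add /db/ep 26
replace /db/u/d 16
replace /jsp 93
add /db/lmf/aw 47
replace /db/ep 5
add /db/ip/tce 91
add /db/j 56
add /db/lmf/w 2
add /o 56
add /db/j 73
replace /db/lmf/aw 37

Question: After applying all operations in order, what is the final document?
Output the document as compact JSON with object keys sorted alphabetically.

Answer: {"db":{"ep":5,"ip":{"gy":38,"ke":11,"tce":91},"j":73,"lmf":{"aw":37,"ke":63,"s":73,"w":2},"rmj":{"azs":9,"ueh":87},"u":{"d":16,"n":69}},"jsp":93,"o":56}

Derivation:
After op 1 (remove /jsp/1): {"db":{"ip":{"co":63,"gy":38,"ke":11},"lmf":{"aw":67,"ke":63},"rmj":{"azs":9,"ueh":87},"u":{"d":26,"n":69,"wcp":67,"xq":94}},"jsp":[{"h":97,"l":61,"q":10,"x":37},[52,30,59,87],[41,40,58,90]]}
After op 2 (replace /jsp/0/x 60): {"db":{"ip":{"co":63,"gy":38,"ke":11},"lmf":{"aw":67,"ke":63},"rmj":{"azs":9,"ueh":87},"u":{"d":26,"n":69,"wcp":67,"xq":94}},"jsp":[{"h":97,"l":61,"q":10,"x":60},[52,30,59,87],[41,40,58,90]]}
After op 3 (remove /db/u/xq): {"db":{"ip":{"co":63,"gy":38,"ke":11},"lmf":{"aw":67,"ke":63},"rmj":{"azs":9,"ueh":87},"u":{"d":26,"n":69,"wcp":67}},"jsp":[{"h":97,"l":61,"q":10,"x":60},[52,30,59,87],[41,40,58,90]]}
After op 4 (replace /jsp/0/x 50): {"db":{"ip":{"co":63,"gy":38,"ke":11},"lmf":{"aw":67,"ke":63},"rmj":{"azs":9,"ueh":87},"u":{"d":26,"n":69,"wcp":67}},"jsp":[{"h":97,"l":61,"q":10,"x":50},[52,30,59,87],[41,40,58,90]]}
After op 5 (remove /db/ip/co): {"db":{"ip":{"gy":38,"ke":11},"lmf":{"aw":67,"ke":63},"rmj":{"azs":9,"ueh":87},"u":{"d":26,"n":69,"wcp":67}},"jsp":[{"h":97,"l":61,"q":10,"x":50},[52,30,59,87],[41,40,58,90]]}
After op 6 (add /db/lmf/s 73): {"db":{"ip":{"gy":38,"ke":11},"lmf":{"aw":67,"ke":63,"s":73},"rmj":{"azs":9,"ueh":87},"u":{"d":26,"n":69,"wcp":67}},"jsp":[{"h":97,"l":61,"q":10,"x":50},[52,30,59,87],[41,40,58,90]]}
After op 7 (replace /db/lmf/aw 73): {"db":{"ip":{"gy":38,"ke":11},"lmf":{"aw":73,"ke":63,"s":73},"rmj":{"azs":9,"ueh":87},"u":{"d":26,"n":69,"wcp":67}},"jsp":[{"h":97,"l":61,"q":10,"x":50},[52,30,59,87],[41,40,58,90]]}
After op 8 (add /db/u/y 58): {"db":{"ip":{"gy":38,"ke":11},"lmf":{"aw":73,"ke":63,"s":73},"rmj":{"azs":9,"ueh":87},"u":{"d":26,"n":69,"wcp":67,"y":58}},"jsp":[{"h":97,"l":61,"q":10,"x":50},[52,30,59,87],[41,40,58,90]]}
After op 9 (replace /jsp/1/3 51): {"db":{"ip":{"gy":38,"ke":11},"lmf":{"aw":73,"ke":63,"s":73},"rmj":{"azs":9,"ueh":87},"u":{"d":26,"n":69,"wcp":67,"y":58}},"jsp":[{"h":97,"l":61,"q":10,"x":50},[52,30,59,51],[41,40,58,90]]}
After op 10 (remove /db/u/y): {"db":{"ip":{"gy":38,"ke":11},"lmf":{"aw":73,"ke":63,"s":73},"rmj":{"azs":9,"ueh":87},"u":{"d":26,"n":69,"wcp":67}},"jsp":[{"h":97,"l":61,"q":10,"x":50},[52,30,59,51],[41,40,58,90]]}
After op 11 (add /jsp/2/4 53): {"db":{"ip":{"gy":38,"ke":11},"lmf":{"aw":73,"ke":63,"s":73},"rmj":{"azs":9,"ueh":87},"u":{"d":26,"n":69,"wcp":67}},"jsp":[{"h":97,"l":61,"q":10,"x":50},[52,30,59,51],[41,40,58,90,53]]}
After op 12 (remove /db/u/wcp): {"db":{"ip":{"gy":38,"ke":11},"lmf":{"aw":73,"ke":63,"s":73},"rmj":{"azs":9,"ueh":87},"u":{"d":26,"n":69}},"jsp":[{"h":97,"l":61,"q":10,"x":50},[52,30,59,51],[41,40,58,90,53]]}
After op 13 (add /db/ep 26): {"db":{"ep":26,"ip":{"gy":38,"ke":11},"lmf":{"aw":73,"ke":63,"s":73},"rmj":{"azs":9,"ueh":87},"u":{"d":26,"n":69}},"jsp":[{"h":97,"l":61,"q":10,"x":50},[52,30,59,51],[41,40,58,90,53]]}
After op 14 (replace /db/u/d 16): {"db":{"ep":26,"ip":{"gy":38,"ke":11},"lmf":{"aw":73,"ke":63,"s":73},"rmj":{"azs":9,"ueh":87},"u":{"d":16,"n":69}},"jsp":[{"h":97,"l":61,"q":10,"x":50},[52,30,59,51],[41,40,58,90,53]]}
After op 15 (replace /jsp 93): {"db":{"ep":26,"ip":{"gy":38,"ke":11},"lmf":{"aw":73,"ke":63,"s":73},"rmj":{"azs":9,"ueh":87},"u":{"d":16,"n":69}},"jsp":93}
After op 16 (add /db/lmf/aw 47): {"db":{"ep":26,"ip":{"gy":38,"ke":11},"lmf":{"aw":47,"ke":63,"s":73},"rmj":{"azs":9,"ueh":87},"u":{"d":16,"n":69}},"jsp":93}
After op 17 (replace /db/ep 5): {"db":{"ep":5,"ip":{"gy":38,"ke":11},"lmf":{"aw":47,"ke":63,"s":73},"rmj":{"azs":9,"ueh":87},"u":{"d":16,"n":69}},"jsp":93}
After op 18 (add /db/ip/tce 91): {"db":{"ep":5,"ip":{"gy":38,"ke":11,"tce":91},"lmf":{"aw":47,"ke":63,"s":73},"rmj":{"azs":9,"ueh":87},"u":{"d":16,"n":69}},"jsp":93}
After op 19 (add /db/j 56): {"db":{"ep":5,"ip":{"gy":38,"ke":11,"tce":91},"j":56,"lmf":{"aw":47,"ke":63,"s":73},"rmj":{"azs":9,"ueh":87},"u":{"d":16,"n":69}},"jsp":93}
After op 20 (add /db/lmf/w 2): {"db":{"ep":5,"ip":{"gy":38,"ke":11,"tce":91},"j":56,"lmf":{"aw":47,"ke":63,"s":73,"w":2},"rmj":{"azs":9,"ueh":87},"u":{"d":16,"n":69}},"jsp":93}
After op 21 (add /o 56): {"db":{"ep":5,"ip":{"gy":38,"ke":11,"tce":91},"j":56,"lmf":{"aw":47,"ke":63,"s":73,"w":2},"rmj":{"azs":9,"ueh":87},"u":{"d":16,"n":69}},"jsp":93,"o":56}
After op 22 (add /db/j 73): {"db":{"ep":5,"ip":{"gy":38,"ke":11,"tce":91},"j":73,"lmf":{"aw":47,"ke":63,"s":73,"w":2},"rmj":{"azs":9,"ueh":87},"u":{"d":16,"n":69}},"jsp":93,"o":56}
After op 23 (replace /db/lmf/aw 37): {"db":{"ep":5,"ip":{"gy":38,"ke":11,"tce":91},"j":73,"lmf":{"aw":37,"ke":63,"s":73,"w":2},"rmj":{"azs":9,"ueh":87},"u":{"d":16,"n":69}},"jsp":93,"o":56}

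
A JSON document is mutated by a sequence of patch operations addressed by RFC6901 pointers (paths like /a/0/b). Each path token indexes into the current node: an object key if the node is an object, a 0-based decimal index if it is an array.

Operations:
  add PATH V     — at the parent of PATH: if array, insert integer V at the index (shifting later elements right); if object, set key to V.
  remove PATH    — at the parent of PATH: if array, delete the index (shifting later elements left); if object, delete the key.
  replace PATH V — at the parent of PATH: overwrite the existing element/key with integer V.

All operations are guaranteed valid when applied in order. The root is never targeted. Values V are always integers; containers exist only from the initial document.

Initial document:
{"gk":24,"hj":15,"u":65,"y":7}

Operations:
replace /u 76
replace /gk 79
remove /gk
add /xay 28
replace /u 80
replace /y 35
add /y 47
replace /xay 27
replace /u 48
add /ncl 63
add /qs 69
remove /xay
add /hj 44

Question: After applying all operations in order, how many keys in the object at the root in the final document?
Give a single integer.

Answer: 5

Derivation:
After op 1 (replace /u 76): {"gk":24,"hj":15,"u":76,"y":7}
After op 2 (replace /gk 79): {"gk":79,"hj":15,"u":76,"y":7}
After op 3 (remove /gk): {"hj":15,"u":76,"y":7}
After op 4 (add /xay 28): {"hj":15,"u":76,"xay":28,"y":7}
After op 5 (replace /u 80): {"hj":15,"u":80,"xay":28,"y":7}
After op 6 (replace /y 35): {"hj":15,"u":80,"xay":28,"y":35}
After op 7 (add /y 47): {"hj":15,"u":80,"xay":28,"y":47}
After op 8 (replace /xay 27): {"hj":15,"u":80,"xay":27,"y":47}
After op 9 (replace /u 48): {"hj":15,"u":48,"xay":27,"y":47}
After op 10 (add /ncl 63): {"hj":15,"ncl":63,"u":48,"xay":27,"y":47}
After op 11 (add /qs 69): {"hj":15,"ncl":63,"qs":69,"u":48,"xay":27,"y":47}
After op 12 (remove /xay): {"hj":15,"ncl":63,"qs":69,"u":48,"y":47}
After op 13 (add /hj 44): {"hj":44,"ncl":63,"qs":69,"u":48,"y":47}
Size at the root: 5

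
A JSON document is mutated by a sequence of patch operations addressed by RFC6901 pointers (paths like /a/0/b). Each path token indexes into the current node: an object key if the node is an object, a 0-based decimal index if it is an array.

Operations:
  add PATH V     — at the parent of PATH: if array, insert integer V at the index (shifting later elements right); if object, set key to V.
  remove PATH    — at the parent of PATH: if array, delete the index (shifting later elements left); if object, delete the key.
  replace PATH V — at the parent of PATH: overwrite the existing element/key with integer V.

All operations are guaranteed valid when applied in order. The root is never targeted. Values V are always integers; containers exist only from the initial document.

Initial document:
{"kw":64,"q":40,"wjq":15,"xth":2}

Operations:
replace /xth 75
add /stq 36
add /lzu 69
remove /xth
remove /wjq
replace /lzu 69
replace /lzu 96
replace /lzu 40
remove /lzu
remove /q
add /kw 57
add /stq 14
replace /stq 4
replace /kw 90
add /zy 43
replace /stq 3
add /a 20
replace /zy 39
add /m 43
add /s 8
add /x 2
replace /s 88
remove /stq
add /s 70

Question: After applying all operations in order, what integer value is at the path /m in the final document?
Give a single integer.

Answer: 43

Derivation:
After op 1 (replace /xth 75): {"kw":64,"q":40,"wjq":15,"xth":75}
After op 2 (add /stq 36): {"kw":64,"q":40,"stq":36,"wjq":15,"xth":75}
After op 3 (add /lzu 69): {"kw":64,"lzu":69,"q":40,"stq":36,"wjq":15,"xth":75}
After op 4 (remove /xth): {"kw":64,"lzu":69,"q":40,"stq":36,"wjq":15}
After op 5 (remove /wjq): {"kw":64,"lzu":69,"q":40,"stq":36}
After op 6 (replace /lzu 69): {"kw":64,"lzu":69,"q":40,"stq":36}
After op 7 (replace /lzu 96): {"kw":64,"lzu":96,"q":40,"stq":36}
After op 8 (replace /lzu 40): {"kw":64,"lzu":40,"q":40,"stq":36}
After op 9 (remove /lzu): {"kw":64,"q":40,"stq":36}
After op 10 (remove /q): {"kw":64,"stq":36}
After op 11 (add /kw 57): {"kw":57,"stq":36}
After op 12 (add /stq 14): {"kw":57,"stq":14}
After op 13 (replace /stq 4): {"kw":57,"stq":4}
After op 14 (replace /kw 90): {"kw":90,"stq":4}
After op 15 (add /zy 43): {"kw":90,"stq":4,"zy":43}
After op 16 (replace /stq 3): {"kw":90,"stq":3,"zy":43}
After op 17 (add /a 20): {"a":20,"kw":90,"stq":3,"zy":43}
After op 18 (replace /zy 39): {"a":20,"kw":90,"stq":3,"zy":39}
After op 19 (add /m 43): {"a":20,"kw":90,"m":43,"stq":3,"zy":39}
After op 20 (add /s 8): {"a":20,"kw":90,"m":43,"s":8,"stq":3,"zy":39}
After op 21 (add /x 2): {"a":20,"kw":90,"m":43,"s":8,"stq":3,"x":2,"zy":39}
After op 22 (replace /s 88): {"a":20,"kw":90,"m":43,"s":88,"stq":3,"x":2,"zy":39}
After op 23 (remove /stq): {"a":20,"kw":90,"m":43,"s":88,"x":2,"zy":39}
After op 24 (add /s 70): {"a":20,"kw":90,"m":43,"s":70,"x":2,"zy":39}
Value at /m: 43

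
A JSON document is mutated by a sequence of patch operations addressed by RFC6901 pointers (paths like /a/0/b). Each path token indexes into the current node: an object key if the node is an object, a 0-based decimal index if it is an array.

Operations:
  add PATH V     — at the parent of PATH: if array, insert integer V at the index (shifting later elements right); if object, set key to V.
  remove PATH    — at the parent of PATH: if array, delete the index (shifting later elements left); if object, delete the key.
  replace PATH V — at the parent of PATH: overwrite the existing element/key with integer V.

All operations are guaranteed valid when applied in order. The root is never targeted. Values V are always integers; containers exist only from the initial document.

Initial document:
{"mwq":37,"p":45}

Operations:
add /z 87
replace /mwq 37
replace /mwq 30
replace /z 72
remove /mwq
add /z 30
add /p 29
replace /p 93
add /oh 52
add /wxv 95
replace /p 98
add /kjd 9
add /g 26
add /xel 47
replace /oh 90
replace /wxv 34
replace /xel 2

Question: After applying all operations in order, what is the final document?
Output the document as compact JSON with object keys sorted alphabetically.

Answer: {"g":26,"kjd":9,"oh":90,"p":98,"wxv":34,"xel":2,"z":30}

Derivation:
After op 1 (add /z 87): {"mwq":37,"p":45,"z":87}
After op 2 (replace /mwq 37): {"mwq":37,"p":45,"z":87}
After op 3 (replace /mwq 30): {"mwq":30,"p":45,"z":87}
After op 4 (replace /z 72): {"mwq":30,"p":45,"z":72}
After op 5 (remove /mwq): {"p":45,"z":72}
After op 6 (add /z 30): {"p":45,"z":30}
After op 7 (add /p 29): {"p":29,"z":30}
After op 8 (replace /p 93): {"p":93,"z":30}
After op 9 (add /oh 52): {"oh":52,"p":93,"z":30}
After op 10 (add /wxv 95): {"oh":52,"p":93,"wxv":95,"z":30}
After op 11 (replace /p 98): {"oh":52,"p":98,"wxv":95,"z":30}
After op 12 (add /kjd 9): {"kjd":9,"oh":52,"p":98,"wxv":95,"z":30}
After op 13 (add /g 26): {"g":26,"kjd":9,"oh":52,"p":98,"wxv":95,"z":30}
After op 14 (add /xel 47): {"g":26,"kjd":9,"oh":52,"p":98,"wxv":95,"xel":47,"z":30}
After op 15 (replace /oh 90): {"g":26,"kjd":9,"oh":90,"p":98,"wxv":95,"xel":47,"z":30}
After op 16 (replace /wxv 34): {"g":26,"kjd":9,"oh":90,"p":98,"wxv":34,"xel":47,"z":30}
After op 17 (replace /xel 2): {"g":26,"kjd":9,"oh":90,"p":98,"wxv":34,"xel":2,"z":30}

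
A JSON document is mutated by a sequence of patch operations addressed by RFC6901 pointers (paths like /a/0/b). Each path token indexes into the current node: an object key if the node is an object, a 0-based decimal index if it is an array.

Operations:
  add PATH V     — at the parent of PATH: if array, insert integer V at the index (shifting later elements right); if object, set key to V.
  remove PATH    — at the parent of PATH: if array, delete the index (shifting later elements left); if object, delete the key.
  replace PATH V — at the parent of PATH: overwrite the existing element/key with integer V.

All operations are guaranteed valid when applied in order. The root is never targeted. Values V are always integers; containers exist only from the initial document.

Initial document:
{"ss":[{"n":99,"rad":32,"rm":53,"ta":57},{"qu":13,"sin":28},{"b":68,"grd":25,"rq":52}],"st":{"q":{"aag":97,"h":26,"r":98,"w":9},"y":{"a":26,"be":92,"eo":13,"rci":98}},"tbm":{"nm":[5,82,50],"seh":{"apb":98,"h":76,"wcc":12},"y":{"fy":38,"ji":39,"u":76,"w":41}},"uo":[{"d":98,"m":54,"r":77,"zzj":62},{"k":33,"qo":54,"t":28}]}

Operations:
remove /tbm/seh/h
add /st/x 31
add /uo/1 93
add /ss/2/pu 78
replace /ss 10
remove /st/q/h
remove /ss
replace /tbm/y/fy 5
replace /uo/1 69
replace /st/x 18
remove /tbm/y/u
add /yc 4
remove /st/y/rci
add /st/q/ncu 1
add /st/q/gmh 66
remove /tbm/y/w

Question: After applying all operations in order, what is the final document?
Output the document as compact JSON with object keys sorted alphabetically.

After op 1 (remove /tbm/seh/h): {"ss":[{"n":99,"rad":32,"rm":53,"ta":57},{"qu":13,"sin":28},{"b":68,"grd":25,"rq":52}],"st":{"q":{"aag":97,"h":26,"r":98,"w":9},"y":{"a":26,"be":92,"eo":13,"rci":98}},"tbm":{"nm":[5,82,50],"seh":{"apb":98,"wcc":12},"y":{"fy":38,"ji":39,"u":76,"w":41}},"uo":[{"d":98,"m":54,"r":77,"zzj":62},{"k":33,"qo":54,"t":28}]}
After op 2 (add /st/x 31): {"ss":[{"n":99,"rad":32,"rm":53,"ta":57},{"qu":13,"sin":28},{"b":68,"grd":25,"rq":52}],"st":{"q":{"aag":97,"h":26,"r":98,"w":9},"x":31,"y":{"a":26,"be":92,"eo":13,"rci":98}},"tbm":{"nm":[5,82,50],"seh":{"apb":98,"wcc":12},"y":{"fy":38,"ji":39,"u":76,"w":41}},"uo":[{"d":98,"m":54,"r":77,"zzj":62},{"k":33,"qo":54,"t":28}]}
After op 3 (add /uo/1 93): {"ss":[{"n":99,"rad":32,"rm":53,"ta":57},{"qu":13,"sin":28},{"b":68,"grd":25,"rq":52}],"st":{"q":{"aag":97,"h":26,"r":98,"w":9},"x":31,"y":{"a":26,"be":92,"eo":13,"rci":98}},"tbm":{"nm":[5,82,50],"seh":{"apb":98,"wcc":12},"y":{"fy":38,"ji":39,"u":76,"w":41}},"uo":[{"d":98,"m":54,"r":77,"zzj":62},93,{"k":33,"qo":54,"t":28}]}
After op 4 (add /ss/2/pu 78): {"ss":[{"n":99,"rad":32,"rm":53,"ta":57},{"qu":13,"sin":28},{"b":68,"grd":25,"pu":78,"rq":52}],"st":{"q":{"aag":97,"h":26,"r":98,"w":9},"x":31,"y":{"a":26,"be":92,"eo":13,"rci":98}},"tbm":{"nm":[5,82,50],"seh":{"apb":98,"wcc":12},"y":{"fy":38,"ji":39,"u":76,"w":41}},"uo":[{"d":98,"m":54,"r":77,"zzj":62},93,{"k":33,"qo":54,"t":28}]}
After op 5 (replace /ss 10): {"ss":10,"st":{"q":{"aag":97,"h":26,"r":98,"w":9},"x":31,"y":{"a":26,"be":92,"eo":13,"rci":98}},"tbm":{"nm":[5,82,50],"seh":{"apb":98,"wcc":12},"y":{"fy":38,"ji":39,"u":76,"w":41}},"uo":[{"d":98,"m":54,"r":77,"zzj":62},93,{"k":33,"qo":54,"t":28}]}
After op 6 (remove /st/q/h): {"ss":10,"st":{"q":{"aag":97,"r":98,"w":9},"x":31,"y":{"a":26,"be":92,"eo":13,"rci":98}},"tbm":{"nm":[5,82,50],"seh":{"apb":98,"wcc":12},"y":{"fy":38,"ji":39,"u":76,"w":41}},"uo":[{"d":98,"m":54,"r":77,"zzj":62},93,{"k":33,"qo":54,"t":28}]}
After op 7 (remove /ss): {"st":{"q":{"aag":97,"r":98,"w":9},"x":31,"y":{"a":26,"be":92,"eo":13,"rci":98}},"tbm":{"nm":[5,82,50],"seh":{"apb":98,"wcc":12},"y":{"fy":38,"ji":39,"u":76,"w":41}},"uo":[{"d":98,"m":54,"r":77,"zzj":62},93,{"k":33,"qo":54,"t":28}]}
After op 8 (replace /tbm/y/fy 5): {"st":{"q":{"aag":97,"r":98,"w":9},"x":31,"y":{"a":26,"be":92,"eo":13,"rci":98}},"tbm":{"nm":[5,82,50],"seh":{"apb":98,"wcc":12},"y":{"fy":5,"ji":39,"u":76,"w":41}},"uo":[{"d":98,"m":54,"r":77,"zzj":62},93,{"k":33,"qo":54,"t":28}]}
After op 9 (replace /uo/1 69): {"st":{"q":{"aag":97,"r":98,"w":9},"x":31,"y":{"a":26,"be":92,"eo":13,"rci":98}},"tbm":{"nm":[5,82,50],"seh":{"apb":98,"wcc":12},"y":{"fy":5,"ji":39,"u":76,"w":41}},"uo":[{"d":98,"m":54,"r":77,"zzj":62},69,{"k":33,"qo":54,"t":28}]}
After op 10 (replace /st/x 18): {"st":{"q":{"aag":97,"r":98,"w":9},"x":18,"y":{"a":26,"be":92,"eo":13,"rci":98}},"tbm":{"nm":[5,82,50],"seh":{"apb":98,"wcc":12},"y":{"fy":5,"ji":39,"u":76,"w":41}},"uo":[{"d":98,"m":54,"r":77,"zzj":62},69,{"k":33,"qo":54,"t":28}]}
After op 11 (remove /tbm/y/u): {"st":{"q":{"aag":97,"r":98,"w":9},"x":18,"y":{"a":26,"be":92,"eo":13,"rci":98}},"tbm":{"nm":[5,82,50],"seh":{"apb":98,"wcc":12},"y":{"fy":5,"ji":39,"w":41}},"uo":[{"d":98,"m":54,"r":77,"zzj":62},69,{"k":33,"qo":54,"t":28}]}
After op 12 (add /yc 4): {"st":{"q":{"aag":97,"r":98,"w":9},"x":18,"y":{"a":26,"be":92,"eo":13,"rci":98}},"tbm":{"nm":[5,82,50],"seh":{"apb":98,"wcc":12},"y":{"fy":5,"ji":39,"w":41}},"uo":[{"d":98,"m":54,"r":77,"zzj":62},69,{"k":33,"qo":54,"t":28}],"yc":4}
After op 13 (remove /st/y/rci): {"st":{"q":{"aag":97,"r":98,"w":9},"x":18,"y":{"a":26,"be":92,"eo":13}},"tbm":{"nm":[5,82,50],"seh":{"apb":98,"wcc":12},"y":{"fy":5,"ji":39,"w":41}},"uo":[{"d":98,"m":54,"r":77,"zzj":62},69,{"k":33,"qo":54,"t":28}],"yc":4}
After op 14 (add /st/q/ncu 1): {"st":{"q":{"aag":97,"ncu":1,"r":98,"w":9},"x":18,"y":{"a":26,"be":92,"eo":13}},"tbm":{"nm":[5,82,50],"seh":{"apb":98,"wcc":12},"y":{"fy":5,"ji":39,"w":41}},"uo":[{"d":98,"m":54,"r":77,"zzj":62},69,{"k":33,"qo":54,"t":28}],"yc":4}
After op 15 (add /st/q/gmh 66): {"st":{"q":{"aag":97,"gmh":66,"ncu":1,"r":98,"w":9},"x":18,"y":{"a":26,"be":92,"eo":13}},"tbm":{"nm":[5,82,50],"seh":{"apb":98,"wcc":12},"y":{"fy":5,"ji":39,"w":41}},"uo":[{"d":98,"m":54,"r":77,"zzj":62},69,{"k":33,"qo":54,"t":28}],"yc":4}
After op 16 (remove /tbm/y/w): {"st":{"q":{"aag":97,"gmh":66,"ncu":1,"r":98,"w":9},"x":18,"y":{"a":26,"be":92,"eo":13}},"tbm":{"nm":[5,82,50],"seh":{"apb":98,"wcc":12},"y":{"fy":5,"ji":39}},"uo":[{"d":98,"m":54,"r":77,"zzj":62},69,{"k":33,"qo":54,"t":28}],"yc":4}

Answer: {"st":{"q":{"aag":97,"gmh":66,"ncu":1,"r":98,"w":9},"x":18,"y":{"a":26,"be":92,"eo":13}},"tbm":{"nm":[5,82,50],"seh":{"apb":98,"wcc":12},"y":{"fy":5,"ji":39}},"uo":[{"d":98,"m":54,"r":77,"zzj":62},69,{"k":33,"qo":54,"t":28}],"yc":4}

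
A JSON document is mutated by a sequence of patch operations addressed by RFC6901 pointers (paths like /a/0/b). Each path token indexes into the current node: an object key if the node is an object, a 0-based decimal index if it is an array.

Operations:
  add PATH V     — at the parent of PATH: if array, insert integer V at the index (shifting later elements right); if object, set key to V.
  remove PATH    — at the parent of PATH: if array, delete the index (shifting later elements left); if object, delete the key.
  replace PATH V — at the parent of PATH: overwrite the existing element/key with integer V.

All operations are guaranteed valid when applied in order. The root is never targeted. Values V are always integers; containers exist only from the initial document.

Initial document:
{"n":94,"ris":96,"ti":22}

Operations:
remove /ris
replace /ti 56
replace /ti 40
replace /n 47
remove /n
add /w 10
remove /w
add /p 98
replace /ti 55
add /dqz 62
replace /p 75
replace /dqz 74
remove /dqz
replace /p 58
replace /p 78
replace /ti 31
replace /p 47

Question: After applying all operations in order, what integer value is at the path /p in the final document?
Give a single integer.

After op 1 (remove /ris): {"n":94,"ti":22}
After op 2 (replace /ti 56): {"n":94,"ti":56}
After op 3 (replace /ti 40): {"n":94,"ti":40}
After op 4 (replace /n 47): {"n":47,"ti":40}
After op 5 (remove /n): {"ti":40}
After op 6 (add /w 10): {"ti":40,"w":10}
After op 7 (remove /w): {"ti":40}
After op 8 (add /p 98): {"p":98,"ti":40}
After op 9 (replace /ti 55): {"p":98,"ti":55}
After op 10 (add /dqz 62): {"dqz":62,"p":98,"ti":55}
After op 11 (replace /p 75): {"dqz":62,"p":75,"ti":55}
After op 12 (replace /dqz 74): {"dqz":74,"p":75,"ti":55}
After op 13 (remove /dqz): {"p":75,"ti":55}
After op 14 (replace /p 58): {"p":58,"ti":55}
After op 15 (replace /p 78): {"p":78,"ti":55}
After op 16 (replace /ti 31): {"p":78,"ti":31}
After op 17 (replace /p 47): {"p":47,"ti":31}
Value at /p: 47

Answer: 47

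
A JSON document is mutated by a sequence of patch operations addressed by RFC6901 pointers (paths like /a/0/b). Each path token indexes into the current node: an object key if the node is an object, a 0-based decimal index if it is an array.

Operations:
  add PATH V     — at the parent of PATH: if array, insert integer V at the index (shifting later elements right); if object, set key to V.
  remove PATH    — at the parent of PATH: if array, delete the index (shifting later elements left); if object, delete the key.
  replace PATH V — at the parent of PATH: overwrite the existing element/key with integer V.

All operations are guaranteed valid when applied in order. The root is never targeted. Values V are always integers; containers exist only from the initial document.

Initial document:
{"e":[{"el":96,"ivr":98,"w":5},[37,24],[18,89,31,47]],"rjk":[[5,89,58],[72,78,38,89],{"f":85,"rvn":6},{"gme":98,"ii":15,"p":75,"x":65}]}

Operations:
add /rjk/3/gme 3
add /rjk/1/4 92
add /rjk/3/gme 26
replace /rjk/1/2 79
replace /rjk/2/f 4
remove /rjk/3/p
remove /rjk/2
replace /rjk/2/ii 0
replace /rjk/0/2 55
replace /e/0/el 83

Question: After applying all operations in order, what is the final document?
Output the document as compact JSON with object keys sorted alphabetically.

After op 1 (add /rjk/3/gme 3): {"e":[{"el":96,"ivr":98,"w":5},[37,24],[18,89,31,47]],"rjk":[[5,89,58],[72,78,38,89],{"f":85,"rvn":6},{"gme":3,"ii":15,"p":75,"x":65}]}
After op 2 (add /rjk/1/4 92): {"e":[{"el":96,"ivr":98,"w":5},[37,24],[18,89,31,47]],"rjk":[[5,89,58],[72,78,38,89,92],{"f":85,"rvn":6},{"gme":3,"ii":15,"p":75,"x":65}]}
After op 3 (add /rjk/3/gme 26): {"e":[{"el":96,"ivr":98,"w":5},[37,24],[18,89,31,47]],"rjk":[[5,89,58],[72,78,38,89,92],{"f":85,"rvn":6},{"gme":26,"ii":15,"p":75,"x":65}]}
After op 4 (replace /rjk/1/2 79): {"e":[{"el":96,"ivr":98,"w":5},[37,24],[18,89,31,47]],"rjk":[[5,89,58],[72,78,79,89,92],{"f":85,"rvn":6},{"gme":26,"ii":15,"p":75,"x":65}]}
After op 5 (replace /rjk/2/f 4): {"e":[{"el":96,"ivr":98,"w":5},[37,24],[18,89,31,47]],"rjk":[[5,89,58],[72,78,79,89,92],{"f":4,"rvn":6},{"gme":26,"ii":15,"p":75,"x":65}]}
After op 6 (remove /rjk/3/p): {"e":[{"el":96,"ivr":98,"w":5},[37,24],[18,89,31,47]],"rjk":[[5,89,58],[72,78,79,89,92],{"f":4,"rvn":6},{"gme":26,"ii":15,"x":65}]}
After op 7 (remove /rjk/2): {"e":[{"el":96,"ivr":98,"w":5},[37,24],[18,89,31,47]],"rjk":[[5,89,58],[72,78,79,89,92],{"gme":26,"ii":15,"x":65}]}
After op 8 (replace /rjk/2/ii 0): {"e":[{"el":96,"ivr":98,"w":5},[37,24],[18,89,31,47]],"rjk":[[5,89,58],[72,78,79,89,92],{"gme":26,"ii":0,"x":65}]}
After op 9 (replace /rjk/0/2 55): {"e":[{"el":96,"ivr":98,"w":5},[37,24],[18,89,31,47]],"rjk":[[5,89,55],[72,78,79,89,92],{"gme":26,"ii":0,"x":65}]}
After op 10 (replace /e/0/el 83): {"e":[{"el":83,"ivr":98,"w":5},[37,24],[18,89,31,47]],"rjk":[[5,89,55],[72,78,79,89,92],{"gme":26,"ii":0,"x":65}]}

Answer: {"e":[{"el":83,"ivr":98,"w":5},[37,24],[18,89,31,47]],"rjk":[[5,89,55],[72,78,79,89,92],{"gme":26,"ii":0,"x":65}]}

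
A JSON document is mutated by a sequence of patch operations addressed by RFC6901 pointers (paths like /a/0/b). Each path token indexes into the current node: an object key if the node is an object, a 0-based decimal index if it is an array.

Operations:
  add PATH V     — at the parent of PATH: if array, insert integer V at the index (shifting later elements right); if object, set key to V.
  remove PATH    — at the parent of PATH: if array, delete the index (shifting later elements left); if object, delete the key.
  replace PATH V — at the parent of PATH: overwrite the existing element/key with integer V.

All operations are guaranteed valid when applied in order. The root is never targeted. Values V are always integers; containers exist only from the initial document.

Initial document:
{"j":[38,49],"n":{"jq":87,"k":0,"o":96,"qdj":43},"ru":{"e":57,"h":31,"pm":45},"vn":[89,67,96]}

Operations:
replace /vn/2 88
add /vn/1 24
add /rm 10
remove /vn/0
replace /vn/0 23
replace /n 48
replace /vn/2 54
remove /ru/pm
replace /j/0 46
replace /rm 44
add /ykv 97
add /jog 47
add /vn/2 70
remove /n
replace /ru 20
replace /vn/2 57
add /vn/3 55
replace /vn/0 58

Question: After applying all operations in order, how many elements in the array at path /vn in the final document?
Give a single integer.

Answer: 5

Derivation:
After op 1 (replace /vn/2 88): {"j":[38,49],"n":{"jq":87,"k":0,"o":96,"qdj":43},"ru":{"e":57,"h":31,"pm":45},"vn":[89,67,88]}
After op 2 (add /vn/1 24): {"j":[38,49],"n":{"jq":87,"k":0,"o":96,"qdj":43},"ru":{"e":57,"h":31,"pm":45},"vn":[89,24,67,88]}
After op 3 (add /rm 10): {"j":[38,49],"n":{"jq":87,"k":0,"o":96,"qdj":43},"rm":10,"ru":{"e":57,"h":31,"pm":45},"vn":[89,24,67,88]}
After op 4 (remove /vn/0): {"j":[38,49],"n":{"jq":87,"k":0,"o":96,"qdj":43},"rm":10,"ru":{"e":57,"h":31,"pm":45},"vn":[24,67,88]}
After op 5 (replace /vn/0 23): {"j":[38,49],"n":{"jq":87,"k":0,"o":96,"qdj":43},"rm":10,"ru":{"e":57,"h":31,"pm":45},"vn":[23,67,88]}
After op 6 (replace /n 48): {"j":[38,49],"n":48,"rm":10,"ru":{"e":57,"h":31,"pm":45},"vn":[23,67,88]}
After op 7 (replace /vn/2 54): {"j":[38,49],"n":48,"rm":10,"ru":{"e":57,"h":31,"pm":45},"vn":[23,67,54]}
After op 8 (remove /ru/pm): {"j":[38,49],"n":48,"rm":10,"ru":{"e":57,"h":31},"vn":[23,67,54]}
After op 9 (replace /j/0 46): {"j":[46,49],"n":48,"rm":10,"ru":{"e":57,"h":31},"vn":[23,67,54]}
After op 10 (replace /rm 44): {"j":[46,49],"n":48,"rm":44,"ru":{"e":57,"h":31},"vn":[23,67,54]}
After op 11 (add /ykv 97): {"j":[46,49],"n":48,"rm":44,"ru":{"e":57,"h":31},"vn":[23,67,54],"ykv":97}
After op 12 (add /jog 47): {"j":[46,49],"jog":47,"n":48,"rm":44,"ru":{"e":57,"h":31},"vn":[23,67,54],"ykv":97}
After op 13 (add /vn/2 70): {"j":[46,49],"jog":47,"n":48,"rm":44,"ru":{"e":57,"h":31},"vn":[23,67,70,54],"ykv":97}
After op 14 (remove /n): {"j":[46,49],"jog":47,"rm":44,"ru":{"e":57,"h":31},"vn":[23,67,70,54],"ykv":97}
After op 15 (replace /ru 20): {"j":[46,49],"jog":47,"rm":44,"ru":20,"vn":[23,67,70,54],"ykv":97}
After op 16 (replace /vn/2 57): {"j":[46,49],"jog":47,"rm":44,"ru":20,"vn":[23,67,57,54],"ykv":97}
After op 17 (add /vn/3 55): {"j":[46,49],"jog":47,"rm":44,"ru":20,"vn":[23,67,57,55,54],"ykv":97}
After op 18 (replace /vn/0 58): {"j":[46,49],"jog":47,"rm":44,"ru":20,"vn":[58,67,57,55,54],"ykv":97}
Size at path /vn: 5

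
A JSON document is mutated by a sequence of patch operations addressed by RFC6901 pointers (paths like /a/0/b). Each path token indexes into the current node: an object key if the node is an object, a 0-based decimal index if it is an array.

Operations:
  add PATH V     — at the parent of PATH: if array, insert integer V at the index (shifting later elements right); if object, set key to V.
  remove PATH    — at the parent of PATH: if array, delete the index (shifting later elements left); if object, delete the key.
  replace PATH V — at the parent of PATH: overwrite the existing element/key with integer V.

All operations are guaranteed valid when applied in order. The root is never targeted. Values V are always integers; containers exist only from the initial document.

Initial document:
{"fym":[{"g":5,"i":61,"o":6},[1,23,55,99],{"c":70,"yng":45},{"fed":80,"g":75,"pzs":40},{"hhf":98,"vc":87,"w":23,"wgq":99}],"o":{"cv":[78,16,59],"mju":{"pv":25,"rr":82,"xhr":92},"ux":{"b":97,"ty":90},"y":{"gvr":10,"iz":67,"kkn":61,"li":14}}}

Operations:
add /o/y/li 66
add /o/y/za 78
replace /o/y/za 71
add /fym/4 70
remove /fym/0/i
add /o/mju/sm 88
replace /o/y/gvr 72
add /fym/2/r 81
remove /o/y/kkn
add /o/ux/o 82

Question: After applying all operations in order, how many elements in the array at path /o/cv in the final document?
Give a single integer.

After op 1 (add /o/y/li 66): {"fym":[{"g":5,"i":61,"o":6},[1,23,55,99],{"c":70,"yng":45},{"fed":80,"g":75,"pzs":40},{"hhf":98,"vc":87,"w":23,"wgq":99}],"o":{"cv":[78,16,59],"mju":{"pv":25,"rr":82,"xhr":92},"ux":{"b":97,"ty":90},"y":{"gvr":10,"iz":67,"kkn":61,"li":66}}}
After op 2 (add /o/y/za 78): {"fym":[{"g":5,"i":61,"o":6},[1,23,55,99],{"c":70,"yng":45},{"fed":80,"g":75,"pzs":40},{"hhf":98,"vc":87,"w":23,"wgq":99}],"o":{"cv":[78,16,59],"mju":{"pv":25,"rr":82,"xhr":92},"ux":{"b":97,"ty":90},"y":{"gvr":10,"iz":67,"kkn":61,"li":66,"za":78}}}
After op 3 (replace /o/y/za 71): {"fym":[{"g":5,"i":61,"o":6},[1,23,55,99],{"c":70,"yng":45},{"fed":80,"g":75,"pzs":40},{"hhf":98,"vc":87,"w":23,"wgq":99}],"o":{"cv":[78,16,59],"mju":{"pv":25,"rr":82,"xhr":92},"ux":{"b":97,"ty":90},"y":{"gvr":10,"iz":67,"kkn":61,"li":66,"za":71}}}
After op 4 (add /fym/4 70): {"fym":[{"g":5,"i":61,"o":6},[1,23,55,99],{"c":70,"yng":45},{"fed":80,"g":75,"pzs":40},70,{"hhf":98,"vc":87,"w":23,"wgq":99}],"o":{"cv":[78,16,59],"mju":{"pv":25,"rr":82,"xhr":92},"ux":{"b":97,"ty":90},"y":{"gvr":10,"iz":67,"kkn":61,"li":66,"za":71}}}
After op 5 (remove /fym/0/i): {"fym":[{"g":5,"o":6},[1,23,55,99],{"c":70,"yng":45},{"fed":80,"g":75,"pzs":40},70,{"hhf":98,"vc":87,"w":23,"wgq":99}],"o":{"cv":[78,16,59],"mju":{"pv":25,"rr":82,"xhr":92},"ux":{"b":97,"ty":90},"y":{"gvr":10,"iz":67,"kkn":61,"li":66,"za":71}}}
After op 6 (add /o/mju/sm 88): {"fym":[{"g":5,"o":6},[1,23,55,99],{"c":70,"yng":45},{"fed":80,"g":75,"pzs":40},70,{"hhf":98,"vc":87,"w":23,"wgq":99}],"o":{"cv":[78,16,59],"mju":{"pv":25,"rr":82,"sm":88,"xhr":92},"ux":{"b":97,"ty":90},"y":{"gvr":10,"iz":67,"kkn":61,"li":66,"za":71}}}
After op 7 (replace /o/y/gvr 72): {"fym":[{"g":5,"o":6},[1,23,55,99],{"c":70,"yng":45},{"fed":80,"g":75,"pzs":40},70,{"hhf":98,"vc":87,"w":23,"wgq":99}],"o":{"cv":[78,16,59],"mju":{"pv":25,"rr":82,"sm":88,"xhr":92},"ux":{"b":97,"ty":90},"y":{"gvr":72,"iz":67,"kkn":61,"li":66,"za":71}}}
After op 8 (add /fym/2/r 81): {"fym":[{"g":5,"o":6},[1,23,55,99],{"c":70,"r":81,"yng":45},{"fed":80,"g":75,"pzs":40},70,{"hhf":98,"vc":87,"w":23,"wgq":99}],"o":{"cv":[78,16,59],"mju":{"pv":25,"rr":82,"sm":88,"xhr":92},"ux":{"b":97,"ty":90},"y":{"gvr":72,"iz":67,"kkn":61,"li":66,"za":71}}}
After op 9 (remove /o/y/kkn): {"fym":[{"g":5,"o":6},[1,23,55,99],{"c":70,"r":81,"yng":45},{"fed":80,"g":75,"pzs":40},70,{"hhf":98,"vc":87,"w":23,"wgq":99}],"o":{"cv":[78,16,59],"mju":{"pv":25,"rr":82,"sm":88,"xhr":92},"ux":{"b":97,"ty":90},"y":{"gvr":72,"iz":67,"li":66,"za":71}}}
After op 10 (add /o/ux/o 82): {"fym":[{"g":5,"o":6},[1,23,55,99],{"c":70,"r":81,"yng":45},{"fed":80,"g":75,"pzs":40},70,{"hhf":98,"vc":87,"w":23,"wgq":99}],"o":{"cv":[78,16,59],"mju":{"pv":25,"rr":82,"sm":88,"xhr":92},"ux":{"b":97,"o":82,"ty":90},"y":{"gvr":72,"iz":67,"li":66,"za":71}}}
Size at path /o/cv: 3

Answer: 3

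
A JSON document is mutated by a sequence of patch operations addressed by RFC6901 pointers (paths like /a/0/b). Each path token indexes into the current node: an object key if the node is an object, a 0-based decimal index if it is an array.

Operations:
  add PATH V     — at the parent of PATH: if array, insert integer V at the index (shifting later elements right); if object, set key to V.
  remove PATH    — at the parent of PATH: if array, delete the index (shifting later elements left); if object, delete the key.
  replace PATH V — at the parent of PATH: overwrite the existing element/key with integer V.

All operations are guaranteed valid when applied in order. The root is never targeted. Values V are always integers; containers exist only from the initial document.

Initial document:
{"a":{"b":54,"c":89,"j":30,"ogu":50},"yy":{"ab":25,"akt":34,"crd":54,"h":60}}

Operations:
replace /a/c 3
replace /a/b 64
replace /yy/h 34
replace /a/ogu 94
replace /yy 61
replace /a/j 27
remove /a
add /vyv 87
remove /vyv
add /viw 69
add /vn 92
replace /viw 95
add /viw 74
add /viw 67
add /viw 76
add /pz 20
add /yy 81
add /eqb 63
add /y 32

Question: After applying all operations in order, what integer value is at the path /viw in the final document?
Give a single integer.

After op 1 (replace /a/c 3): {"a":{"b":54,"c":3,"j":30,"ogu":50},"yy":{"ab":25,"akt":34,"crd":54,"h":60}}
After op 2 (replace /a/b 64): {"a":{"b":64,"c":3,"j":30,"ogu":50},"yy":{"ab":25,"akt":34,"crd":54,"h":60}}
After op 3 (replace /yy/h 34): {"a":{"b":64,"c":3,"j":30,"ogu":50},"yy":{"ab":25,"akt":34,"crd":54,"h":34}}
After op 4 (replace /a/ogu 94): {"a":{"b":64,"c":3,"j":30,"ogu":94},"yy":{"ab":25,"akt":34,"crd":54,"h":34}}
After op 5 (replace /yy 61): {"a":{"b":64,"c":3,"j":30,"ogu":94},"yy":61}
After op 6 (replace /a/j 27): {"a":{"b":64,"c":3,"j":27,"ogu":94},"yy":61}
After op 7 (remove /a): {"yy":61}
After op 8 (add /vyv 87): {"vyv":87,"yy":61}
After op 9 (remove /vyv): {"yy":61}
After op 10 (add /viw 69): {"viw":69,"yy":61}
After op 11 (add /vn 92): {"viw":69,"vn":92,"yy":61}
After op 12 (replace /viw 95): {"viw":95,"vn":92,"yy":61}
After op 13 (add /viw 74): {"viw":74,"vn":92,"yy":61}
After op 14 (add /viw 67): {"viw":67,"vn":92,"yy":61}
After op 15 (add /viw 76): {"viw":76,"vn":92,"yy":61}
After op 16 (add /pz 20): {"pz":20,"viw":76,"vn":92,"yy":61}
After op 17 (add /yy 81): {"pz":20,"viw":76,"vn":92,"yy":81}
After op 18 (add /eqb 63): {"eqb":63,"pz":20,"viw":76,"vn":92,"yy":81}
After op 19 (add /y 32): {"eqb":63,"pz":20,"viw":76,"vn":92,"y":32,"yy":81}
Value at /viw: 76

Answer: 76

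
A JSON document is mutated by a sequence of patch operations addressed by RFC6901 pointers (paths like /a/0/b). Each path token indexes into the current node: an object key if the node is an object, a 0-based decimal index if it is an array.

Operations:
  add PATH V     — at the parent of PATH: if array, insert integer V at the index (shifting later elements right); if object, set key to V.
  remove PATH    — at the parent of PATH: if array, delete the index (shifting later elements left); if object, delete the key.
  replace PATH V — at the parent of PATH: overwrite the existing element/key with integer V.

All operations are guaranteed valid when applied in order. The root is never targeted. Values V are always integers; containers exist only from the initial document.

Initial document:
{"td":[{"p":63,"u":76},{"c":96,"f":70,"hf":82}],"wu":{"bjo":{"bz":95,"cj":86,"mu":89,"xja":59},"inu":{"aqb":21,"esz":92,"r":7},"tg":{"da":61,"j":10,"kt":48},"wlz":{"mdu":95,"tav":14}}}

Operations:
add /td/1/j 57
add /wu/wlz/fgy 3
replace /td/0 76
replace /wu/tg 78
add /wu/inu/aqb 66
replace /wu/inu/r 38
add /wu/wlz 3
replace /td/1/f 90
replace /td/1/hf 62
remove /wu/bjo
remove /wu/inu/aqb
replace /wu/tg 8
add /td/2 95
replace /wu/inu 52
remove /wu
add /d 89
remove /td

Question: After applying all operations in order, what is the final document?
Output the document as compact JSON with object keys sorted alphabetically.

Answer: {"d":89}

Derivation:
After op 1 (add /td/1/j 57): {"td":[{"p":63,"u":76},{"c":96,"f":70,"hf":82,"j":57}],"wu":{"bjo":{"bz":95,"cj":86,"mu":89,"xja":59},"inu":{"aqb":21,"esz":92,"r":7},"tg":{"da":61,"j":10,"kt":48},"wlz":{"mdu":95,"tav":14}}}
After op 2 (add /wu/wlz/fgy 3): {"td":[{"p":63,"u":76},{"c":96,"f":70,"hf":82,"j":57}],"wu":{"bjo":{"bz":95,"cj":86,"mu":89,"xja":59},"inu":{"aqb":21,"esz":92,"r":7},"tg":{"da":61,"j":10,"kt":48},"wlz":{"fgy":3,"mdu":95,"tav":14}}}
After op 3 (replace /td/0 76): {"td":[76,{"c":96,"f":70,"hf":82,"j":57}],"wu":{"bjo":{"bz":95,"cj":86,"mu":89,"xja":59},"inu":{"aqb":21,"esz":92,"r":7},"tg":{"da":61,"j":10,"kt":48},"wlz":{"fgy":3,"mdu":95,"tav":14}}}
After op 4 (replace /wu/tg 78): {"td":[76,{"c":96,"f":70,"hf":82,"j":57}],"wu":{"bjo":{"bz":95,"cj":86,"mu":89,"xja":59},"inu":{"aqb":21,"esz":92,"r":7},"tg":78,"wlz":{"fgy":3,"mdu":95,"tav":14}}}
After op 5 (add /wu/inu/aqb 66): {"td":[76,{"c":96,"f":70,"hf":82,"j":57}],"wu":{"bjo":{"bz":95,"cj":86,"mu":89,"xja":59},"inu":{"aqb":66,"esz":92,"r":7},"tg":78,"wlz":{"fgy":3,"mdu":95,"tav":14}}}
After op 6 (replace /wu/inu/r 38): {"td":[76,{"c":96,"f":70,"hf":82,"j":57}],"wu":{"bjo":{"bz":95,"cj":86,"mu":89,"xja":59},"inu":{"aqb":66,"esz":92,"r":38},"tg":78,"wlz":{"fgy":3,"mdu":95,"tav":14}}}
After op 7 (add /wu/wlz 3): {"td":[76,{"c":96,"f":70,"hf":82,"j":57}],"wu":{"bjo":{"bz":95,"cj":86,"mu":89,"xja":59},"inu":{"aqb":66,"esz":92,"r":38},"tg":78,"wlz":3}}
After op 8 (replace /td/1/f 90): {"td":[76,{"c":96,"f":90,"hf":82,"j":57}],"wu":{"bjo":{"bz":95,"cj":86,"mu":89,"xja":59},"inu":{"aqb":66,"esz":92,"r":38},"tg":78,"wlz":3}}
After op 9 (replace /td/1/hf 62): {"td":[76,{"c":96,"f":90,"hf":62,"j":57}],"wu":{"bjo":{"bz":95,"cj":86,"mu":89,"xja":59},"inu":{"aqb":66,"esz":92,"r":38},"tg":78,"wlz":3}}
After op 10 (remove /wu/bjo): {"td":[76,{"c":96,"f":90,"hf":62,"j":57}],"wu":{"inu":{"aqb":66,"esz":92,"r":38},"tg":78,"wlz":3}}
After op 11 (remove /wu/inu/aqb): {"td":[76,{"c":96,"f":90,"hf":62,"j":57}],"wu":{"inu":{"esz":92,"r":38},"tg":78,"wlz":3}}
After op 12 (replace /wu/tg 8): {"td":[76,{"c":96,"f":90,"hf":62,"j":57}],"wu":{"inu":{"esz":92,"r":38},"tg":8,"wlz":3}}
After op 13 (add /td/2 95): {"td":[76,{"c":96,"f":90,"hf":62,"j":57},95],"wu":{"inu":{"esz":92,"r":38},"tg":8,"wlz":3}}
After op 14 (replace /wu/inu 52): {"td":[76,{"c":96,"f":90,"hf":62,"j":57},95],"wu":{"inu":52,"tg":8,"wlz":3}}
After op 15 (remove /wu): {"td":[76,{"c":96,"f":90,"hf":62,"j":57},95]}
After op 16 (add /d 89): {"d":89,"td":[76,{"c":96,"f":90,"hf":62,"j":57},95]}
After op 17 (remove /td): {"d":89}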